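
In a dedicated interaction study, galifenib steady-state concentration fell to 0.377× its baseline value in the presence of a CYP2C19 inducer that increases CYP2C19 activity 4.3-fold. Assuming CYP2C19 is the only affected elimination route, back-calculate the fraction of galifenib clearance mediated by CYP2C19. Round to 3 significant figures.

CL'/CL = 1 / 0.377 = 2.653
4.3·fm + (1 − fm) = 2.653
fm = (2.653 − 1) / (4.3 − 1) = 0.501

0.501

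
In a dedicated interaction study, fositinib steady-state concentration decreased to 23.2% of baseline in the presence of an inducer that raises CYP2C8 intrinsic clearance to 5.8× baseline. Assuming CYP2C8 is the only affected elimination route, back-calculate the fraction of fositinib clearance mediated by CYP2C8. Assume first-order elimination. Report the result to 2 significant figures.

0.69

Write x for the fraction cleared via CYP2C8. The observed steady-state concentration change means clearance rose to 1/0.232 = 4.31 of baseline.
Setting x·5.8 + (1 − x) = 4.31 and solving: x = (4.31 − 1)/(5.8 − 1) = 0.69.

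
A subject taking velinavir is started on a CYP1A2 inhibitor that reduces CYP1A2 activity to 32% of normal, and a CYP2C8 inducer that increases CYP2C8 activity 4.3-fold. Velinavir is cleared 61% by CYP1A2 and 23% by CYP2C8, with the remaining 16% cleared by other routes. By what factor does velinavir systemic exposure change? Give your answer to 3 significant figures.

0.744

CYP1A2: 0.61 × 0.32 = 0.1952
CYP2C8: 0.23 × 4.3 = 0.989
Other: 0.16 (unchanged)
New clearance relative to baseline: 0.1952 + 0.989 + 0.16 = 1.3442.
Because systemic exposure varies inversely with clearance, the combined effect is 1 / 1.3442 = 0.744.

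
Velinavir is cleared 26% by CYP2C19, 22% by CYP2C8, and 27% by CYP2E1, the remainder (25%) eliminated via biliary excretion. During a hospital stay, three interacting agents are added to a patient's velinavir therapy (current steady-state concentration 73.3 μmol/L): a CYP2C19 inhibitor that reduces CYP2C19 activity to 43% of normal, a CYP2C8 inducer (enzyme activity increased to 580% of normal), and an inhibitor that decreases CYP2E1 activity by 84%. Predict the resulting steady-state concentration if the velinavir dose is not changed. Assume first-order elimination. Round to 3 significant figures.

CYP2C19: 0.26 × 0.43 = 0.1118
CYP2C8: 0.22 × 5.8 = 1.276
CYP2E1: 0.27 × 0.16 = 0.0432
Other: 0.25 (unchanged)
CL_new/CL_old = 0.1118 + 1.276 + 0.0432 + 0.25 = 1.681.
Dividing the baseline by the relative clearance: 73.3 / 1.681 = 43.6 μmol/L.

43.6 μmol/L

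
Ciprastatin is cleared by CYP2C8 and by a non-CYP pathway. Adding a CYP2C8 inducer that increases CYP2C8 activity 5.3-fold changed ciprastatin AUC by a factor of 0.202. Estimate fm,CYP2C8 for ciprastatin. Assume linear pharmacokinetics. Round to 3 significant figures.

Call the CYP2C8 fraction fm. After the interaction, CL_new/CL_old = fm × 5.3 + (1 − fm).
AUC ratio = 1 / (new CL fraction), so new CL fraction = 1 / 0.202 = 4.95.
fm × 5.3 + 1 − fm = 4.95  ⇒  fm × (5.3 − 1) = 3.95  ⇒  fm = 0.919.

0.919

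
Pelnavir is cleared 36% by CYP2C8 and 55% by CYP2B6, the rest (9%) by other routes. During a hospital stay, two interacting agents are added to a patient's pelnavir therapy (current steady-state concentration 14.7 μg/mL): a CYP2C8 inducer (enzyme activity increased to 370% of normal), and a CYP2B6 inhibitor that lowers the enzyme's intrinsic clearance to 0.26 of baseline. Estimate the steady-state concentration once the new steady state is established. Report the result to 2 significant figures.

The CYP2C8 pathway (36% of clearance) increases to 3.7× activity: 0.36 × 3.7 = 1.332.
The CYP2B6 pathway (55% of clearance) is reduced to 0.26× activity: 0.55 × 0.26 = 0.143.
The remaining 9% of clearance is unaffected.
Relative clearance = 1.332 + 0.143 + 0.09 = 1.565.
Steady-state concentration ∝ 1/CL: new value = 14.7 / 1.565 = 9.4 μg/mL.

9.4 μg/mL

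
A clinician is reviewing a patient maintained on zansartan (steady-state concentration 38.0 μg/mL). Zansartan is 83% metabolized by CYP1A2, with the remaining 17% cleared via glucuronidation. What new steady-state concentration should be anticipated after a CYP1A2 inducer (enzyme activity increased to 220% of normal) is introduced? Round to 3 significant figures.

19.0 μg/mL

The CYP1A2 pathway (83% of clearance) increases to 2.2× activity: 0.83 × 2.2 = 1.826.
The remaining 17% of clearance is unaffected.
Relative clearance = 1.826 + 0.17 = 1.996.
New steady-state concentration = baseline ÷ relative clearance = 38.0 / 1.996 = 19.0 μg/mL.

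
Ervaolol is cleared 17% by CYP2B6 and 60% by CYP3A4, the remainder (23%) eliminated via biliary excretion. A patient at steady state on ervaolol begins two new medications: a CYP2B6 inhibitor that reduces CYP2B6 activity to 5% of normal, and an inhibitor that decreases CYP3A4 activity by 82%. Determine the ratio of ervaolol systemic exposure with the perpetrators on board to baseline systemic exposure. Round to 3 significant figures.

2.89

The CYP2B6 pathway (17% of clearance) falls to 0.05× activity: 0.17 × 0.05 = 0.0085.
The CYP3A4 pathway (60% of clearance) drops to 0.18× activity: 0.6 × 0.18 = 0.108.
Non-CYP routes (23%) are unchanged.
Relative clearance = 0.0085 + 0.108 + 0.23 = 0.3465.
Net systemic exposure ratio = 1 / 0.3465 = 2.89.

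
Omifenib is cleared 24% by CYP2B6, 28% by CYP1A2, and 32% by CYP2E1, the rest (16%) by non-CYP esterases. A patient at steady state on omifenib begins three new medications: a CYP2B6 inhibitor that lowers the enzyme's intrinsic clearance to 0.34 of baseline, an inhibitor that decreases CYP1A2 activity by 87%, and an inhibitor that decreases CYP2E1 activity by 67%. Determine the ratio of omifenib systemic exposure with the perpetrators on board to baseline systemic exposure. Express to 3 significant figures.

2.61

CYP2B6: 0.24 × 0.34 = 0.0816
CYP1A2: 0.28 × 0.13 = 0.0364
CYP2E1: 0.32 × 0.33 = 0.1056
Other: 0.16 (unchanged)
CL_new/CL_old = 0.0816 + 0.0364 + 0.1056 + 0.16 = 0.3836.
Systemic exposure ∝ 1/CL: fold-change = 1 / 0.3836 = 2.61.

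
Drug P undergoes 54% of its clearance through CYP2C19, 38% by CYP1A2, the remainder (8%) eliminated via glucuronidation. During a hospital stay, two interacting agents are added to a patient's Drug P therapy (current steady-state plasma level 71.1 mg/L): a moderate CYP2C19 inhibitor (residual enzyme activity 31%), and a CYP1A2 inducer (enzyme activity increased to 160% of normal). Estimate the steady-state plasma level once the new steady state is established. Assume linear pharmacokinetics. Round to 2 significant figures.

CYP2C19: 0.54 × 0.31 = 0.1674
CYP1A2: 0.38 × 1.6 = 0.608
Other: 0.08 (unchanged)
CL_new/CL_old = 0.1674 + 0.608 + 0.08 = 0.8554.
Steady-state plasma level ∝ 1/CL: new value = 71.1 / 0.8554 = 83 mg/L.

83 mg/L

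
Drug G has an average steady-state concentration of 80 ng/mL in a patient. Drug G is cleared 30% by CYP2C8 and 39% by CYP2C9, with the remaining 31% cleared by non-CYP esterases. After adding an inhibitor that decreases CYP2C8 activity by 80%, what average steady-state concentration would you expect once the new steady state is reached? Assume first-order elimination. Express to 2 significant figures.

The CYP2C8 pathway (30% of clearance) is reduced to 0.2× activity: 0.3 × 0.2 = 0.06.
CYP2C9 (39%) and the residual 31% are unaffected.
Relative clearance = 0.06 + 0.39 + 0.31 = 0.76.
New average steady-state concentration = baseline ÷ relative clearance = 80 / 0.76 = 1.1 × 10² ng/mL.

1.1 × 10² ng/mL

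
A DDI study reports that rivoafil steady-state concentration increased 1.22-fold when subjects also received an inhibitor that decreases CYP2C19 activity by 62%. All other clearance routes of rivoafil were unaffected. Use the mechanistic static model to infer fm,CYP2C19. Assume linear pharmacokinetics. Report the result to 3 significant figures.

Call the CYP2C19 fraction fm. After the interaction, CL_new/CL_old = fm × 0.38 + (1 − fm).
Steady-state concentration ratio = 1 / (new CL fraction), so new CL fraction = 1 / 1.22 = 0.8197.
fm × 0.38 + 1 − fm = 0.8197  ⇒  fm × (0.38 − 1) = −0.1803  ⇒  fm = 0.291.

0.291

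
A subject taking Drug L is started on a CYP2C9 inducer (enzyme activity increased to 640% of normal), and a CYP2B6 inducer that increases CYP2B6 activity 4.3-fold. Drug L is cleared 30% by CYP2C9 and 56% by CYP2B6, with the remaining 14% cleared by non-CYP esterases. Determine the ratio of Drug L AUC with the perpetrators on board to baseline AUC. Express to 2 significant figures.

The CYP2C9 pathway (30% of clearance) rises to 6.4× activity: 0.3 × 6.4 = 1.92.
The CYP2B6 pathway (56% of clearance) increases to 4.3× activity: 0.56 × 4.3 = 2.408.
The remaining 14% of clearance is unaffected.
Relative clearance = 1.92 + 2.408 + 0.14 = 4.468.
AUC ∝ 1/CL: fold-change = 1 / 4.468 = 0.22.

0.22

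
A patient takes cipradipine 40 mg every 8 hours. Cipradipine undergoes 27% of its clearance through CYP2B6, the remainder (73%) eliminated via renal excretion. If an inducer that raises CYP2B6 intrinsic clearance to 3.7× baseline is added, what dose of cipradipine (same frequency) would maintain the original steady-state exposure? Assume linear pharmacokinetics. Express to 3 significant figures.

The CYP2B6 pathway (27% of clearance) rises to 3.7× activity: 0.27 × 3.7 = 0.999.
The remaining 73% of clearance is unaffected.
CL_new/CL_old = 0.999 + 0.73 = 1.729.
Css,avg = (dose rate)/CL, so holding Css fixed requires dose ∝ CL: 40 × 1.729 = 69.2 mg.

69.2 mg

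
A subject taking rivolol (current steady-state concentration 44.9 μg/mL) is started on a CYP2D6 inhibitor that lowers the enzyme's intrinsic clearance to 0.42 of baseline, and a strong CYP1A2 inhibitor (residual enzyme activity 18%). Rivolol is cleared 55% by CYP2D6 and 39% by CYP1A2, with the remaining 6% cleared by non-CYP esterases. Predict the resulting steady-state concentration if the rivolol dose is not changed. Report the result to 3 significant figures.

The CYP2D6 pathway (55% of clearance) falls to 0.42× activity: 0.55 × 0.42 = 0.231.
The CYP1A2 pathway (39% of clearance) drops to 0.18× activity: 0.39 × 0.18 = 0.0702.
Non-CYP routes (6%) are unchanged.
New clearance relative to baseline: 0.231 + 0.0702 + 0.06 = 0.3612.
Dividing the baseline by the relative clearance: 44.9 / 0.3612 = 124 μg/mL.

124 μg/mL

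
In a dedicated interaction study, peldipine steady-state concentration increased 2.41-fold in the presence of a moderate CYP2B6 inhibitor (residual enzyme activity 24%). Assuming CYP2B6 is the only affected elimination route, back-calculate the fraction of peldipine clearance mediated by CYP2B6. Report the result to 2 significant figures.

0.77

Let x = fm,CYP2B6. Because steady-state concentration ∝ 1/CL, relative clearance fell to 1/2.41 = 0.4149.
Setting x·0.24 + (1 − x) = 0.4149 and solving: x = (0.4149 − 1)/(0.24 − 1) = 0.77.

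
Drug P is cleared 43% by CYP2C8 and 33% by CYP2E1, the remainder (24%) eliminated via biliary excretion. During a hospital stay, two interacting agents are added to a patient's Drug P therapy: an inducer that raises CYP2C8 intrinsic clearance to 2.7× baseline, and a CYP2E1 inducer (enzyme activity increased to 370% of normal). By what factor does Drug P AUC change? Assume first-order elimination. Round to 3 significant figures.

The CYP2C8 pathway (43% of clearance) rises to 2.7× activity: 0.43 × 2.7 = 1.161.
The CYP2E1 pathway (33% of clearance) is boosted to 3.7× activity: 0.33 × 3.7 = 1.221.
The remaining 24% of clearance is unaffected.
New clearance relative to baseline: 1.161 + 1.221 + 0.24 = 2.622.
AUC ∝ 1/CL: fold-change = 1 / 2.622 = 0.381.

0.381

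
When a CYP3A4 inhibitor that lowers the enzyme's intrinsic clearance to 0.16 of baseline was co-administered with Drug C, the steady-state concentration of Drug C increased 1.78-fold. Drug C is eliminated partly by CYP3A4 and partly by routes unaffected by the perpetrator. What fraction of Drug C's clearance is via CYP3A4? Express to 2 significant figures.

CL'/CL = 1 / 1.78 = 0.5618
0.16·fm + (1 − fm) = 0.5618
fm = (0.5618 − 1) / (0.16 − 1) = 0.52

0.52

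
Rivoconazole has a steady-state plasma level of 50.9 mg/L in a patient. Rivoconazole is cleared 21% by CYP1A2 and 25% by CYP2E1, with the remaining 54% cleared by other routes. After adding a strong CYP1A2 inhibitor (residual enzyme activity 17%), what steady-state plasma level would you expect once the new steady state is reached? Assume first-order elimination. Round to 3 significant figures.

CYP1A2: 0.21 × 0.17 = 0.0357
CYP2E1: 0.25 (unchanged)
Other: 0.54 (unchanged)
CL_new/CL_old = 0.0357 + 0.25 + 0.54 = 0.8257.
With dosing unchanged, steady-state plasma level scales as 1/CL: 50.9 / 0.8257 = 61.6 mg/L.

61.6 mg/L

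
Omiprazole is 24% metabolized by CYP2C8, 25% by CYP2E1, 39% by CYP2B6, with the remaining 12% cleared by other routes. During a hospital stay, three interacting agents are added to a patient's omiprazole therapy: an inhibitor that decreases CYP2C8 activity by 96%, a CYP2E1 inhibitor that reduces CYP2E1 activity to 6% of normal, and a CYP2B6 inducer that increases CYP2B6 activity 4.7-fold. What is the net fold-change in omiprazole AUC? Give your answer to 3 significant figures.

The CYP2C8 pathway (24% of clearance) falls to 0.04× activity: 0.24 × 0.04 = 0.0096.
The CYP2E1 pathway (25% of clearance) is reduced to 0.06× activity: 0.25 × 0.06 = 0.015.
The CYP2B6 pathway (39% of clearance) increases to 4.7× activity: 0.39 × 4.7 = 1.833.
The remaining 12% of clearance is unaffected.
New clearance relative to baseline: 0.0096 + 0.015 + 1.833 + 0.12 = 1.9776.
AUC ∝ 1/CL: fold-change = 1 / 1.9776 = 0.506.

0.506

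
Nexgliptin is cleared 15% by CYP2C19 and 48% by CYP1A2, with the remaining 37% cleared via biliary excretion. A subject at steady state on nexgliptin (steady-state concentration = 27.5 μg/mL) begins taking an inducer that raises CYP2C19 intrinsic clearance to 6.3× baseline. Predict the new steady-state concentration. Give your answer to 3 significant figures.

CYP2C19: 0.15 × 6.3 = 0.945
CYP1A2: 0.48 (unchanged)
Other: 0.37 (unchanged)
Relative clearance = 0.945 + 0.48 + 0.37 = 1.795.
Steady-state concentration ∝ 1/CL, so new value = 27.5 / 1.795 = 15.3 μg/mL.

15.3 μg/mL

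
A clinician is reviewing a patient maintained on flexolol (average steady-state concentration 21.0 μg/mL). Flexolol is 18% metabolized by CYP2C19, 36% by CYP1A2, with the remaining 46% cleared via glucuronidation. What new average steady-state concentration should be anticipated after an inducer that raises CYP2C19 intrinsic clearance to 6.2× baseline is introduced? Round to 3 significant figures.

10.8 μg/mL

The CYP2C19 pathway (18% of clearance) rises to 6.2× activity: 0.18 × 6.2 = 1.116.
CYP1A2 (36%) and the residual 46% are unaffected.
CL_new/CL_old = 1.116 + 0.36 + 0.46 = 1.936.
New average steady-state concentration = baseline ÷ relative clearance = 21.0 / 1.936 = 10.8 μg/mL.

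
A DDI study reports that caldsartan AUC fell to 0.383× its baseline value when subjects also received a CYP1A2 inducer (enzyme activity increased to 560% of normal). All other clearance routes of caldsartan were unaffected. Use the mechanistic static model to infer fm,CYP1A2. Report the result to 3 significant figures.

CL'/CL = 1 / 0.383 = 2.611
5.6·fm + (1 − fm) = 2.611
fm = (2.611 − 1) / (5.6 − 1) = 0.350

0.350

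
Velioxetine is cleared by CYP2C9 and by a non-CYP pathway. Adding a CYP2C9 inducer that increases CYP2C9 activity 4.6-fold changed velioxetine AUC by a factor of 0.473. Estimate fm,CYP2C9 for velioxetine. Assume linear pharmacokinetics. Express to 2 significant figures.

CL'/CL = 1 / 0.473 = 2.114
4.6·fm + (1 − fm) = 2.114
fm = (2.114 − 1) / (4.6 − 1) = 0.31

0.31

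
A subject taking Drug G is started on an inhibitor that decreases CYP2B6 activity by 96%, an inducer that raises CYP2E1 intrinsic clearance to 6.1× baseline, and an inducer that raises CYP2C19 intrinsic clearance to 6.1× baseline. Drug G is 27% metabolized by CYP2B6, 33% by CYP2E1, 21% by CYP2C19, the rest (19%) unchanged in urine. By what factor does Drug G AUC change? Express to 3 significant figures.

0.286

The CYP2B6 pathway (27% of clearance) is reduced to 0.04× activity: 0.27 × 0.04 = 0.0108.
The CYP2E1 pathway (33% of clearance) is boosted to 6.1× activity: 0.33 × 6.1 = 2.013.
The CYP2C19 pathway (21% of clearance) is boosted to 6.1× activity: 0.21 × 6.1 = 1.281.
Non-CYP routes (19%) are unchanged.
Relative clearance = 0.0108 + 2.013 + 1.281 + 0.19 = 3.4948.
AUC ∝ 1/CL: fold-change = 1 / 3.4948 = 0.286.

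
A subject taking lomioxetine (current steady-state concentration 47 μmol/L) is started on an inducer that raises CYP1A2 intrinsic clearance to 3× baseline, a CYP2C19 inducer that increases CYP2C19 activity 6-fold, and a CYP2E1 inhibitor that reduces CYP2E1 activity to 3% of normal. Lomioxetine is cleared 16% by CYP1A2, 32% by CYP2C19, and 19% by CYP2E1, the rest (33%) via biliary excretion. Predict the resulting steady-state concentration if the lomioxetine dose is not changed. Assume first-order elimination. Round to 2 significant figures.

CYP1A2: 0.16 × 3 = 0.48
CYP2C19: 0.32 × 6 = 1.92
CYP2E1: 0.19 × 0.03 = 0.0057
Other: 0.33 (unchanged)
Relative clearance = 0.48 + 1.92 + 0.0057 + 0.33 = 2.7357.
New steady-state concentration = 47 / 2.7357 = 17 μmol/L (concentration scales inversely with clearance).

17 μmol/L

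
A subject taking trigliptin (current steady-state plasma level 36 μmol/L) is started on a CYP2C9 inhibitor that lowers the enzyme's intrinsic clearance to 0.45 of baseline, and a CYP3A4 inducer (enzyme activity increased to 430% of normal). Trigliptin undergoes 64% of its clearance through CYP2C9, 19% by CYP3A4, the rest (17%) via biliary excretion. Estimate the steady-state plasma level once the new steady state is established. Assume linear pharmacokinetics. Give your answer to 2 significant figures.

28 μmol/L

CYP2C9: 0.64 × 0.45 = 0.288
CYP3A4: 0.19 × 4.3 = 0.817
Other: 0.17 (unchanged)
Relative clearance = 0.288 + 0.817 + 0.17 = 1.275.
New steady-state plasma level = 36 / 1.275 = 28 μmol/L (concentration scales inversely with clearance).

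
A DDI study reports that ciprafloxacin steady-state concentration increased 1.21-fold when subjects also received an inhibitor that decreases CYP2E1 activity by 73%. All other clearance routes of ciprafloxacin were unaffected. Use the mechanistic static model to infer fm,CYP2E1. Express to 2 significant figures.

Let x = fm,CYP2E1. Because steady-state concentration ∝ 1/CL, relative clearance fell to 1/1.21 = 0.8264.
Setting x·0.27 + (1 − x) = 0.8264 and solving: x = (0.8264 − 1)/(0.27 − 1) = 0.24.

0.24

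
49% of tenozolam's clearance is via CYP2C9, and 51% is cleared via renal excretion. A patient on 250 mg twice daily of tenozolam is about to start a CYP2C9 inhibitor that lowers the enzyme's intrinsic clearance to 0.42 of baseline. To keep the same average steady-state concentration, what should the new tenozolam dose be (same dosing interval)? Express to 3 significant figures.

179 mg

The CYP2C9 pathway (49% of clearance) is reduced to 0.42× activity: 0.49 × 0.42 = 0.2058.
The remaining 51% of clearance is unaffected.
CL_new/CL_old = 0.2058 + 0.51 = 0.7158.
To maintain the same steady-state level, dose must scale with clearance: new dose = 250 × 0.7158 = 179 mg.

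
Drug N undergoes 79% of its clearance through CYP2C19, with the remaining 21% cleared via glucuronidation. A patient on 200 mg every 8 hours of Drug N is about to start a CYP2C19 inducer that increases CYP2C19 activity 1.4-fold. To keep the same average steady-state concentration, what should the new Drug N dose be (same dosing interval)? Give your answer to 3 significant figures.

CYP2C19: 0.79 × 1.4 = 1.106
Other: 0.21 (unchanged)
CL_new/CL_old = 1.106 + 0.21 = 1.316.
Exposure is unchanged when dose changes in proportion to clearance. New dose = 200 mg × 1.316 = 263 mg.

263 mg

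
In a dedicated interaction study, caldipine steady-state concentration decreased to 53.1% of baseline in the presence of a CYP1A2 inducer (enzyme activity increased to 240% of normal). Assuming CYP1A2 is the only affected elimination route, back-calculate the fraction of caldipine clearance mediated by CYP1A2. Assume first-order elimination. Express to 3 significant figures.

0.631

CL'/CL = 1 / 0.531 = 1.883
2.4·fm + (1 − fm) = 1.883
fm = (1.883 − 1) / (2.4 − 1) = 0.631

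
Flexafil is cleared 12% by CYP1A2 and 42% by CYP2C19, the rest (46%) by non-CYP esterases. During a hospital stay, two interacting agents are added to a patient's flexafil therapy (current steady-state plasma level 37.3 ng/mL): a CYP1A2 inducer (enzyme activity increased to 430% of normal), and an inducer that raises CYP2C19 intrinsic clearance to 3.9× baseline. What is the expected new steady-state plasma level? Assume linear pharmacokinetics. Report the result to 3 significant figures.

14.3 ng/mL

CYP1A2: 0.12 × 4.3 = 0.516
CYP2C19: 0.42 × 3.9 = 1.638
Other: 0.46 (unchanged)
New clearance relative to baseline: 0.516 + 1.638 + 0.46 = 2.614.
New steady-state plasma level = 37.3 / 2.614 = 14.3 ng/mL (concentration scales inversely with clearance).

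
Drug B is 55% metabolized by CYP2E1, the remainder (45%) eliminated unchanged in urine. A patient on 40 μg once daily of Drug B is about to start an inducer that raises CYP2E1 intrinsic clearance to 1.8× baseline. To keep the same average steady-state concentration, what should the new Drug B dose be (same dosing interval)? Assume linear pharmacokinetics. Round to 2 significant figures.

The CYP2E1 pathway (55% of clearance) is boosted to 1.8× activity: 0.55 × 1.8 = 0.99.
Non-CYP routes (45%) are unchanged.
New clearance relative to baseline: 0.99 + 0.45 = 1.44.
To maintain the same steady-state level, dose must scale with clearance: new dose = 40 × 1.44 = 58 μg.

58 μg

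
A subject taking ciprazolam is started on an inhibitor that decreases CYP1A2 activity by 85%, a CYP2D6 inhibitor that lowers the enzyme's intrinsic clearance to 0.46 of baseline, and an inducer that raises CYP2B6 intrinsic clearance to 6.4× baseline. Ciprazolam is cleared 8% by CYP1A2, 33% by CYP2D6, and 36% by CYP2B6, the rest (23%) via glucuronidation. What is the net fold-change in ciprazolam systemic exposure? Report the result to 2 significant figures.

0.37

The CYP1A2 pathway (8% of clearance) is reduced to 0.15× activity: 0.08 × 0.15 = 0.012.
The CYP2D6 pathway (33% of clearance) falls to 0.46× activity: 0.33 × 0.46 = 0.1518.
The CYP2B6 pathway (36% of clearance) increases to 6.4× activity: 0.36 × 6.4 = 2.304.
The remaining 23% of clearance is unaffected.
Relative clearance = 0.012 + 0.1518 + 2.304 + 0.23 = 2.6978.
Because systemic exposure varies inversely with clearance, the combined effect is 1 / 2.6978 = 0.37.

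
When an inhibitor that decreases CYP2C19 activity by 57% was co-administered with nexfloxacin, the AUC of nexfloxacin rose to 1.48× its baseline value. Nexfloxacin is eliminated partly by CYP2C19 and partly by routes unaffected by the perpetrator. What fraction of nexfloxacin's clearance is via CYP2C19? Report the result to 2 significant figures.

Let fm be the CYP2C19 fraction. New clearance relative to baseline = fm × 0.43 + (1 − fm).
AUC ratio = 1 / (new CL fraction), so new CL fraction = 1 / 1.48 = 0.6757.
fm × 0.43 + 1 − fm = 0.6757  ⇒  fm × (0.43 − 1) = −0.3243  ⇒  fm = 0.57.

0.57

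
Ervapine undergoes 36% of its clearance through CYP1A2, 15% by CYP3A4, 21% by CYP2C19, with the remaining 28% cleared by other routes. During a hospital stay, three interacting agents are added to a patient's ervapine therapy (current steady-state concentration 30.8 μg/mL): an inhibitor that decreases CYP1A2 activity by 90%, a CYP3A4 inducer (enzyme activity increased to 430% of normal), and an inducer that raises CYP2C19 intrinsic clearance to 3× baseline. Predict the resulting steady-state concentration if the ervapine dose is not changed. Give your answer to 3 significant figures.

CYP1A2: 0.36 × 0.1 = 0.036
CYP3A4: 0.15 × 4.3 = 0.645
CYP2C19: 0.21 × 3 = 0.63
Other: 0.28 (unchanged)
CL_new/CL_old = 0.036 + 0.645 + 0.63 + 0.28 = 1.591.
New steady-state concentration = 30.8 / 1.591 = 19.4 μg/mL (concentration scales inversely with clearance).

19.4 μg/mL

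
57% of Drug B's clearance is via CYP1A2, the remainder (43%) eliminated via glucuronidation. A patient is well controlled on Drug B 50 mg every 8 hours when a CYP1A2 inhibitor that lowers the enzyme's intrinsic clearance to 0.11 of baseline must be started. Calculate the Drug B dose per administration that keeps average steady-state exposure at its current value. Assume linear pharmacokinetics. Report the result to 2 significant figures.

CYP1A2: 0.57 × 0.11 = 0.0627
Other: 0.43 (unchanged)
CL_new/CL_old = 0.0627 + 0.43 = 0.4927.
Css,avg = (dose rate)/CL, so holding Css fixed requires dose ∝ CL: 50 × 0.4927 = 25 mg.

25 mg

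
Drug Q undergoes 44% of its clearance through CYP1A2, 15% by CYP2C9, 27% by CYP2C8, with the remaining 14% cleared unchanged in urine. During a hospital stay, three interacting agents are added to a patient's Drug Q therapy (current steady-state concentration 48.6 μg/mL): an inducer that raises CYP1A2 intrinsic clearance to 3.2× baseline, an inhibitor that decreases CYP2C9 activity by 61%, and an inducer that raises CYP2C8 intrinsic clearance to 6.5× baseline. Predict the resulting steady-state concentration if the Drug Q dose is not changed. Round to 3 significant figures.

The CYP1A2 pathway (44% of clearance) increases to 3.2× activity: 0.44 × 3.2 = 1.408.
The CYP2C9 pathway (15% of clearance) is reduced to 0.39× activity: 0.15 × 0.39 = 0.0585.
The CYP2C8 pathway (27% of clearance) rises to 6.5× activity: 0.27 × 6.5 = 1.755.
The remaining 14% of clearance is unaffected.
Relative clearance = 1.408 + 0.0585 + 1.755 + 0.14 = 3.3615.
New steady-state concentration = 48.6 / 3.3615 = 14.5 μg/mL (concentration scales inversely with clearance).

14.5 μg/mL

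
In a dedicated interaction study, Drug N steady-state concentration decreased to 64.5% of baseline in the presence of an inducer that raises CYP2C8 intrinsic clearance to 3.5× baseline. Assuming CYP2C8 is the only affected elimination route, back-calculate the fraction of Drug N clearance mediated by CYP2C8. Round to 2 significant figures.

Let fm be the CYP2C8 fraction. New clearance relative to baseline = fm × 3.5 + (1 − fm).
Steady-state concentration ratio = 1 / (new CL fraction), so new CL fraction = 1 / 0.645 = 1.55.
fm × 3.5 + 1 − fm = 1.55  ⇒  fm × (3.5 − 1) = 0.5504  ⇒  fm = 0.22.

0.22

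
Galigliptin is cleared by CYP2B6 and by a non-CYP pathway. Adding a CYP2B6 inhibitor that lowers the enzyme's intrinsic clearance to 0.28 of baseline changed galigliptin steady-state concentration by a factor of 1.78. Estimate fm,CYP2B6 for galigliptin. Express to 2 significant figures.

0.61

Call the CYP2B6 fraction fm. After the interaction, CL_new/CL_old = fm × 0.28 + (1 − fm).
Steady-state concentration ratio = 1 / (new CL fraction), so new CL fraction = 1 / 1.78 = 0.5618.
fm × 0.28 + 1 − fm = 0.5618  ⇒  fm × (0.28 − 1) = −0.4382  ⇒  fm = 0.61.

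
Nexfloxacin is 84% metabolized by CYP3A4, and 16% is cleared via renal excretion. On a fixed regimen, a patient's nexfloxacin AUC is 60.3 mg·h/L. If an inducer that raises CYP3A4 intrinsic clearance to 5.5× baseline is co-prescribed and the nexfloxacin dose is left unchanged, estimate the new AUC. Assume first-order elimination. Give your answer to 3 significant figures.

12.6 mg·h/L

CYP3A4: 0.84 × 5.5 = 4.62
Other: 0.16 (unchanged)
New clearance relative to baseline: 4.62 + 0.16 = 4.78.
With dosing unchanged, AUC scales as 1/CL: 60.3 / 4.78 = 12.6 mg·h/L.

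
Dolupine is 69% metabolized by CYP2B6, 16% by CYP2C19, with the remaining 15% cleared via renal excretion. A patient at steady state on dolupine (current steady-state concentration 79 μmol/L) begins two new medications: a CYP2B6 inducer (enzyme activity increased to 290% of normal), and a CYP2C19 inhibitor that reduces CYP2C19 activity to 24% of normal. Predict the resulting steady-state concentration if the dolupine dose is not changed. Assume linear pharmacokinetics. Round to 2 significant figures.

36 μmol/L

The CYP2B6 pathway (69% of clearance) is boosted to 2.9× activity: 0.69 × 2.9 = 2.001.
The CYP2C19 pathway (16% of clearance) falls to 0.24× activity: 0.16 × 0.24 = 0.0384.
Non-CYP routes (15%) are unchanged.
New clearance relative to baseline: 2.001 + 0.0384 + 0.15 = 2.1894.
Steady-state concentration ∝ 1/CL: new value = 79 / 2.1894 = 36 μmol/L.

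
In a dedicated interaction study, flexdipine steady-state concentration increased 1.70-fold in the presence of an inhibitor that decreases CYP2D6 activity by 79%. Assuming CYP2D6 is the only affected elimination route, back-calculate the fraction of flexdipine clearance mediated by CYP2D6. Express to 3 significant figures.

Let x = fm,CYP2D6. Because steady-state concentration ∝ 1/CL, relative clearance fell to 1/1.70 = 0.5882.
Only the CYP2D6 route changed, so 0.5882 = x·0.21 + (1 − x), giving x = 0.521.

0.521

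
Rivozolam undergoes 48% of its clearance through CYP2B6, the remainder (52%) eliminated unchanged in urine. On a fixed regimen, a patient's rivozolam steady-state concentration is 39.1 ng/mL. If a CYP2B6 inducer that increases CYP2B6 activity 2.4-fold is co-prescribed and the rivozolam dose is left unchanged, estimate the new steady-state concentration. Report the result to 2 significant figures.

The CYP2B6 pathway (48% of clearance) increases to 2.4× activity: 0.48 × 2.4 = 1.152.
The remaining 52% of clearance is unaffected.
Relative clearance = 1.152 + 0.52 = 1.672.
With dosing unchanged, steady-state concentration scales as 1/CL: 39.1 / 1.672 = 23 ng/mL.

23 ng/mL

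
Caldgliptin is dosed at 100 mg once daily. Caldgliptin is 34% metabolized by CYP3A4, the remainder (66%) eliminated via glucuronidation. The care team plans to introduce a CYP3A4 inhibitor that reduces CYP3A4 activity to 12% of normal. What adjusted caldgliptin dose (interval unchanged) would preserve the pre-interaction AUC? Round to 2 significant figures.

70 mg

CYP3A4: 0.34 × 0.12 = 0.0408
Other: 0.66 (unchanged)
Relative clearance = 0.0408 + 0.66 = 0.7008.
Exposure is unchanged when dose changes in proportion to clearance. New dose = 100 mg × 0.7008 = 70 mg.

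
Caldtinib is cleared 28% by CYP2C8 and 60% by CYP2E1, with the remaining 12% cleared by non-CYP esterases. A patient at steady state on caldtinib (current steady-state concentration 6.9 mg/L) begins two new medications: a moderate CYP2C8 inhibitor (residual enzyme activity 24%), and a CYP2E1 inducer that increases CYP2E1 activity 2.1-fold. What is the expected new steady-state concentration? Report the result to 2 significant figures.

The CYP2C8 pathway (28% of clearance) is reduced to 0.24× activity: 0.28 × 0.24 = 0.0672.
The CYP2E1 pathway (60% of clearance) is boosted to 2.1× activity: 0.6 × 2.1 = 1.26.
The remaining 12% of clearance is unaffected.
CL_new/CL_old = 0.0672 + 1.26 + 0.12 = 1.4472.
New steady-state concentration = 6.9 / 1.4472 = 4.8 mg/L (concentration scales inversely with clearance).

4.8 mg/L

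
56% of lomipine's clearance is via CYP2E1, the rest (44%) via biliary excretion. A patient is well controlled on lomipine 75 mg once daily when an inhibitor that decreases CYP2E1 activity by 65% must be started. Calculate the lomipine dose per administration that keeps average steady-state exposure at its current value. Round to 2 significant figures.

48 mg

CYP2E1: 0.56 × 0.35 = 0.196
Other: 0.44 (unchanged)
Relative clearance = 0.196 + 0.44 = 0.636.
Css,avg = (dose rate)/CL, so holding Css fixed requires dose ∝ CL: 75 × 0.636 = 48 mg.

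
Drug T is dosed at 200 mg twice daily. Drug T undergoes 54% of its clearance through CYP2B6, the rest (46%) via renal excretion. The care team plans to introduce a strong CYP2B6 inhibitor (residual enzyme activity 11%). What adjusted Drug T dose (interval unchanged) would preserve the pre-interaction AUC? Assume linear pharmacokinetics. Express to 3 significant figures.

104 mg

The CYP2B6 pathway (54% of clearance) falls to 0.11× activity: 0.54 × 0.11 = 0.0594.
Non-CYP routes (46%) are unchanged.
New clearance relative to baseline: 0.0594 + 0.46 = 0.5194.
To maintain the same steady-state level, dose must scale with clearance: new dose = 200 × 0.5194 = 104 mg.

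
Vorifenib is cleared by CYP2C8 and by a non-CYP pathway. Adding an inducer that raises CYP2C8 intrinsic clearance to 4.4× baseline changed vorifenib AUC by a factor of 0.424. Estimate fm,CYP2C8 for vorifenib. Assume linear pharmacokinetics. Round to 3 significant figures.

Let fm be the CYP2C8 fraction. New clearance relative to baseline = fm × 4.4 + (1 − fm).
AUC ratio = 1 / (new CL fraction), so new CL fraction = 1 / 0.424 = 2.358.
fm × 4.4 + 1 − fm = 2.358  ⇒  fm × (4.4 − 1) = 1.358  ⇒  fm = 0.400.

0.400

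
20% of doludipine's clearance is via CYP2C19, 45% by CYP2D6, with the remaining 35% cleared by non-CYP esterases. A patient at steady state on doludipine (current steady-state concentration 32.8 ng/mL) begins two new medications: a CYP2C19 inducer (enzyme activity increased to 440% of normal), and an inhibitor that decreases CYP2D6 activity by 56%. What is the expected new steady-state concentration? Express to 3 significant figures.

23.0 ng/mL

The CYP2C19 pathway (20% of clearance) increases to 4.4× activity: 0.2 × 4.4 = 0.88.
The CYP2D6 pathway (45% of clearance) falls to 0.44× activity: 0.45 × 0.44 = 0.198.
The remaining 35% of clearance is unaffected.
New clearance relative to baseline: 0.88 + 0.198 + 0.35 = 1.428.
Steady-state concentration ∝ 1/CL: new value = 32.8 / 1.428 = 23.0 ng/mL.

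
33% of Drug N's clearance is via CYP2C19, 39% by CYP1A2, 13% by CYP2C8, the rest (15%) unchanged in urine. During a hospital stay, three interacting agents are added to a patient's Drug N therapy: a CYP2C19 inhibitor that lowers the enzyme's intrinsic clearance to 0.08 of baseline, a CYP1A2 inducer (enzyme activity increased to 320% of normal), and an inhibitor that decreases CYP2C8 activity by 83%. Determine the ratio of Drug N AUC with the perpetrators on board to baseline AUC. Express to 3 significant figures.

0.691

CYP2C19: 0.33 × 0.08 = 0.0264
CYP1A2: 0.39 × 3.2 = 1.248
CYP2C8: 0.13 × 0.17 = 0.0221
Other: 0.15 (unchanged)
Relative clearance = 0.0264 + 1.248 + 0.0221 + 0.15 = 1.4465.
Because AUC varies inversely with clearance, the combined effect is 1 / 1.4465 = 0.691.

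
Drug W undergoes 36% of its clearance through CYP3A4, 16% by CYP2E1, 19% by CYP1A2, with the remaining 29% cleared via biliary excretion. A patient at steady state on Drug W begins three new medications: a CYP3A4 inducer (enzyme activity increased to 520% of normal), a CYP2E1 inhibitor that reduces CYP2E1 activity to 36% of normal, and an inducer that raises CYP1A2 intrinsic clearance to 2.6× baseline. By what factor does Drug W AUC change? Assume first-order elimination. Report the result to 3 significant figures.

CYP3A4: 0.36 × 5.2 = 1.872
CYP2E1: 0.16 × 0.36 = 0.0576
CYP1A2: 0.19 × 2.6 = 0.494
Other: 0.29 (unchanged)
New clearance relative to baseline: 1.872 + 0.0576 + 0.494 + 0.29 = 2.7136.
Because AUC varies inversely with clearance, the combined effect is 1 / 2.7136 = 0.369.

0.369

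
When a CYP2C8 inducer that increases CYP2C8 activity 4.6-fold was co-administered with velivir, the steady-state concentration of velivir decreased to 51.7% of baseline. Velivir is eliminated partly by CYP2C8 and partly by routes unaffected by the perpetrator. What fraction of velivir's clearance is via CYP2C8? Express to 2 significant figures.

0.26

Let fm be the CYP2C8 fraction. New clearance relative to baseline = fm × 4.6 + (1 − fm).
Steady-state concentration ratio = 1 / (new CL fraction), so new CL fraction = 1 / 0.517 = 1.934.
fm × 4.6 + 1 − fm = 1.934  ⇒  fm × (4.6 − 1) = 0.9342  ⇒  fm = 0.26.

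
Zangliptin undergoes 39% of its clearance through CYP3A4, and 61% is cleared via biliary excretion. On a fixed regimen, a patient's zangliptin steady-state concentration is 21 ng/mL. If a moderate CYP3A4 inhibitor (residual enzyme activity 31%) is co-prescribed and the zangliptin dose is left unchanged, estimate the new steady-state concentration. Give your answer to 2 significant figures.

The CYP3A4 pathway (39% of clearance) drops to 0.31× activity: 0.39 × 0.31 = 0.1209.
The remaining 61% of clearance is unaffected.
New clearance relative to baseline: 0.1209 + 0.61 = 0.7309.
With dosing unchanged, steady-state concentration scales as 1/CL: 21 / 0.7309 = 29 ng/mL.

29 ng/mL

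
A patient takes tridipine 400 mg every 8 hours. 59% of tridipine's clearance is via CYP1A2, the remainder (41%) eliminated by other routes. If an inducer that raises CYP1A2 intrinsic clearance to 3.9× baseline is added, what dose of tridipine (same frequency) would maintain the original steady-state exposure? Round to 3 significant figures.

1.08 × 10³ mg

CYP1A2: 0.59 × 3.9 = 2.301
Other: 0.41 (unchanged)
Relative clearance = 2.301 + 0.41 = 2.711.
Exposure is unchanged when dose changes in proportion to clearance. New dose = 400 mg × 2.711 = 1.08 × 10³ mg.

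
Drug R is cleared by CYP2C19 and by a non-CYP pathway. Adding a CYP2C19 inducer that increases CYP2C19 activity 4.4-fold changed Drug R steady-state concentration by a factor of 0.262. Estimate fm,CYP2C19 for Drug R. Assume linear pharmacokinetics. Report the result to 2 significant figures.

Write x for the fraction cleared via CYP2C19. The observed steady-state concentration change means clearance rose to 1/0.262 = 3.817 of baseline.
Only the CYP2C19 route changed, so 3.817 = x·4.4 + (1 − x), giving x = 0.83.

0.83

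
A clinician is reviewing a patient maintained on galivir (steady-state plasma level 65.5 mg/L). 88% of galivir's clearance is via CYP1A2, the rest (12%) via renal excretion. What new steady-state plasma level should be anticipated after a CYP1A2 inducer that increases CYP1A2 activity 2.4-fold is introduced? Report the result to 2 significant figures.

29 mg/L

The CYP1A2 pathway (88% of clearance) is boosted to 2.4× activity: 0.88 × 2.4 = 2.112.
The remaining 12% of clearance is unaffected.
Relative clearance = 2.112 + 0.12 = 2.232.
New steady-state plasma level = baseline ÷ relative clearance = 65.5 / 2.232 = 29 mg/L.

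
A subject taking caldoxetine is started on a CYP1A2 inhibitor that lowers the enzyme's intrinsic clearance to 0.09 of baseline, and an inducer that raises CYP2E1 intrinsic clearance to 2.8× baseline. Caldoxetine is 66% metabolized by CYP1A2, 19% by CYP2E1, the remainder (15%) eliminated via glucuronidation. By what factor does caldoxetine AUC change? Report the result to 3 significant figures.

CYP1A2: 0.66 × 0.09 = 0.0594
CYP2E1: 0.19 × 2.8 = 0.532
Other: 0.15 (unchanged)
Relative clearance = 0.0594 + 0.532 + 0.15 = 0.7414.
Because AUC varies inversely with clearance, the combined effect is 1 / 0.7414 = 1.35.

1.35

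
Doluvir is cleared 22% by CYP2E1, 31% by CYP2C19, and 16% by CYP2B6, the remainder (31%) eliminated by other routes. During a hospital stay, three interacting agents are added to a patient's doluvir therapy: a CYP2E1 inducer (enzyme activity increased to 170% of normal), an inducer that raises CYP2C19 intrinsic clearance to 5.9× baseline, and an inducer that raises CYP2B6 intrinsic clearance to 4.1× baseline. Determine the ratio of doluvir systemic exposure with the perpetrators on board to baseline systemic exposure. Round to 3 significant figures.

0.316

The CYP2E1 pathway (22% of clearance) rises to 1.7× activity: 0.22 × 1.7 = 0.374.
The CYP2C19 pathway (31% of clearance) rises to 5.9× activity: 0.31 × 5.9 = 1.829.
The CYP2B6 pathway (16% of clearance) increases to 4.1× activity: 0.16 × 4.1 = 0.656.
The remaining 31% of clearance is unaffected.
New clearance relative to baseline: 0.374 + 1.829 + 0.656 + 0.31 = 3.169.
Net systemic exposure ratio = 1 / 3.169 = 0.316.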